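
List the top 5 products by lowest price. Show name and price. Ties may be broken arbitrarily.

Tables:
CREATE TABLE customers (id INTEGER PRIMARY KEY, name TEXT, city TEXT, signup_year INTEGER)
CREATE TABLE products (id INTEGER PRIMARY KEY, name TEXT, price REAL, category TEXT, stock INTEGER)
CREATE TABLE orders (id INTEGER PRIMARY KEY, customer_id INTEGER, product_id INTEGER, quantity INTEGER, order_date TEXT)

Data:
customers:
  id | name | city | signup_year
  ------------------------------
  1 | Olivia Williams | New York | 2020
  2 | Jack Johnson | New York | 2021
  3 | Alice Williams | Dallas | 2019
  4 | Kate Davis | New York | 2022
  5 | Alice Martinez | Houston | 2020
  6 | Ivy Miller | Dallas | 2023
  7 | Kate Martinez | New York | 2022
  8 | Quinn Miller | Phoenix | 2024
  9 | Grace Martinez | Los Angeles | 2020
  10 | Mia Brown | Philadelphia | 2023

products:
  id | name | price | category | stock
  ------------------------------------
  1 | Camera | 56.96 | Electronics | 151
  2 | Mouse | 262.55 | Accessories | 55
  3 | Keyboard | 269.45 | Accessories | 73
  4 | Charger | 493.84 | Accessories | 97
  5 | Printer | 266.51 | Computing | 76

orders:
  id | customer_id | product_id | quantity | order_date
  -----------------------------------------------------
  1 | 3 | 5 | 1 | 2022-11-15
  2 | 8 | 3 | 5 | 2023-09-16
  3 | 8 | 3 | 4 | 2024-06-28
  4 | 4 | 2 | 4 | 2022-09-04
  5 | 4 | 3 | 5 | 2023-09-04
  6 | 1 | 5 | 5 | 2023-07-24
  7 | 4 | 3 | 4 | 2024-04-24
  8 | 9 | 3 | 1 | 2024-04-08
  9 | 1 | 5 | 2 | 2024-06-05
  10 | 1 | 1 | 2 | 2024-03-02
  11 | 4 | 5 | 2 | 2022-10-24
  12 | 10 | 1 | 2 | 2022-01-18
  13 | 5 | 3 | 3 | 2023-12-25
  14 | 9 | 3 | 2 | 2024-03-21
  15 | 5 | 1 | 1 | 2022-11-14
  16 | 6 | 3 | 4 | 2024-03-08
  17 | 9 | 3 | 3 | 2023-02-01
SELECT name, price FROM products ORDER BY price ASC LIMIT 5

Execution result:
name | price
Camera | 56.96
Mouse | 262.55
Printer | 266.51
Keyboard | 269.45
Charger | 493.84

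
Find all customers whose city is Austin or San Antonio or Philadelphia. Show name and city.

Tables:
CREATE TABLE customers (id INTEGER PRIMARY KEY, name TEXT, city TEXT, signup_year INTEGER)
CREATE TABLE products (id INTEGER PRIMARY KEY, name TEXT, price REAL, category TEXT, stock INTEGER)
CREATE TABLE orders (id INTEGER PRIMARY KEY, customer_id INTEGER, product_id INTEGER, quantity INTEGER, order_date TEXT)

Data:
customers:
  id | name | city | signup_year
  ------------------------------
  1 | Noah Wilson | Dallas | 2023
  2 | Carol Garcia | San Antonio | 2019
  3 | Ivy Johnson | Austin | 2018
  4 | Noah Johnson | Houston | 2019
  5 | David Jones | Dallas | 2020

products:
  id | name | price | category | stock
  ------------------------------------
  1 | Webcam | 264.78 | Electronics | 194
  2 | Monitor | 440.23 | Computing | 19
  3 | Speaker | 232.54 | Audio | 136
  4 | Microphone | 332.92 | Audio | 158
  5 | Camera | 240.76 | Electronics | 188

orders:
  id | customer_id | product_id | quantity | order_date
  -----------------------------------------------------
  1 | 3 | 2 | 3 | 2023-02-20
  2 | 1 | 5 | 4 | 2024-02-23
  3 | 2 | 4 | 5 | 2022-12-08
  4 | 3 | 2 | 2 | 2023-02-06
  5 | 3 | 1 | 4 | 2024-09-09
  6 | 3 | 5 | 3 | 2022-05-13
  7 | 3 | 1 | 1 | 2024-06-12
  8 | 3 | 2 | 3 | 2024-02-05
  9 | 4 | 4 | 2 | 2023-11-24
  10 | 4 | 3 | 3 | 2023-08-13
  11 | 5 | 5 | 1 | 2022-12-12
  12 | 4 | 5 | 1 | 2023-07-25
SELECT name, city FROM customers WHERE city IN ('Austin', 'San Antonio', 'Philadelphia')

Execution result:
name | city
Carol Garcia | San Antonio
Ivy Johnson | Austin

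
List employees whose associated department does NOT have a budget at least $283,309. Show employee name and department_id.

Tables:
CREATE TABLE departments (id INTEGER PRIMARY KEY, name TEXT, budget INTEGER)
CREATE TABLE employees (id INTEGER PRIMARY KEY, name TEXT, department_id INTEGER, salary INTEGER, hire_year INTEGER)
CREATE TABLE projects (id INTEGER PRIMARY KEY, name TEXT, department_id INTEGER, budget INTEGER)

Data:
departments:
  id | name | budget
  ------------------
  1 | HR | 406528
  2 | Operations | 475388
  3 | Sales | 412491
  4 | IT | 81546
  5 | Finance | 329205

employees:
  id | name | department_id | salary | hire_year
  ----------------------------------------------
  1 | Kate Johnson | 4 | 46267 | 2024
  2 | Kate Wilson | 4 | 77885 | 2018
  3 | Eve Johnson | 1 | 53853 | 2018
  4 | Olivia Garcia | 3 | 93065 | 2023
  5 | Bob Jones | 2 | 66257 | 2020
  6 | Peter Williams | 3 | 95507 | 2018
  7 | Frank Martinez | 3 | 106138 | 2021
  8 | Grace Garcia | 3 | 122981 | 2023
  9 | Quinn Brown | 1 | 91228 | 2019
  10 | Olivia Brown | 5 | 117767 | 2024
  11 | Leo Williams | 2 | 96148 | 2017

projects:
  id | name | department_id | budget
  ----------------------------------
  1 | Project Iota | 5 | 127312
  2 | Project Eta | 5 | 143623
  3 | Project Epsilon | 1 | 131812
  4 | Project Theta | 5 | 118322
SELECT name, department_id FROM employees WHERE department_id NOT IN (SELECT id FROM departments WHERE budget >= 283309)

Execution result:
name | department_id
Kate Johnson | 4
Kate Wilson | 4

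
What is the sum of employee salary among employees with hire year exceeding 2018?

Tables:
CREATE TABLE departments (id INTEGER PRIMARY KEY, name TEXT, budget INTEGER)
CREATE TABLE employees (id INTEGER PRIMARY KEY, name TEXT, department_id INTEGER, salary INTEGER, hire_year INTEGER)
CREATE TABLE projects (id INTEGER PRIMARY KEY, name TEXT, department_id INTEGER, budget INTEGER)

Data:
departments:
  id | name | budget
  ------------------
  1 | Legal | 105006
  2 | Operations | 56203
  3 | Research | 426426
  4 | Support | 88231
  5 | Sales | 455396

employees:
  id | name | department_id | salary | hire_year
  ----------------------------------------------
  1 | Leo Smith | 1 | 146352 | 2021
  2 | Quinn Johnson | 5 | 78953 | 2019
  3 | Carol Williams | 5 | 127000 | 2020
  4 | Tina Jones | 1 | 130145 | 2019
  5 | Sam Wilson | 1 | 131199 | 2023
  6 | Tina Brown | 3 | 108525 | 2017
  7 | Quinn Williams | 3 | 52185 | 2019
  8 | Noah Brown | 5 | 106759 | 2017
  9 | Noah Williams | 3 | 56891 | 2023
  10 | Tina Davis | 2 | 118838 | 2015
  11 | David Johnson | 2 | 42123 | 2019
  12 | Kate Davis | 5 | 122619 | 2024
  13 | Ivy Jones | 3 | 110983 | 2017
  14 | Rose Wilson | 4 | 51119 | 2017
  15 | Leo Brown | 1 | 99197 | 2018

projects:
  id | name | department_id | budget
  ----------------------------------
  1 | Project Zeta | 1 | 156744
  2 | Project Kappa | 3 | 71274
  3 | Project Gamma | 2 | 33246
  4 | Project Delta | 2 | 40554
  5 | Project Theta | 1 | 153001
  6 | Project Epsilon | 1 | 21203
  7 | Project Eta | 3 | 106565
SELECT SUM(salary) FROM employees WHERE hire_year > 2018

Execution result:
887467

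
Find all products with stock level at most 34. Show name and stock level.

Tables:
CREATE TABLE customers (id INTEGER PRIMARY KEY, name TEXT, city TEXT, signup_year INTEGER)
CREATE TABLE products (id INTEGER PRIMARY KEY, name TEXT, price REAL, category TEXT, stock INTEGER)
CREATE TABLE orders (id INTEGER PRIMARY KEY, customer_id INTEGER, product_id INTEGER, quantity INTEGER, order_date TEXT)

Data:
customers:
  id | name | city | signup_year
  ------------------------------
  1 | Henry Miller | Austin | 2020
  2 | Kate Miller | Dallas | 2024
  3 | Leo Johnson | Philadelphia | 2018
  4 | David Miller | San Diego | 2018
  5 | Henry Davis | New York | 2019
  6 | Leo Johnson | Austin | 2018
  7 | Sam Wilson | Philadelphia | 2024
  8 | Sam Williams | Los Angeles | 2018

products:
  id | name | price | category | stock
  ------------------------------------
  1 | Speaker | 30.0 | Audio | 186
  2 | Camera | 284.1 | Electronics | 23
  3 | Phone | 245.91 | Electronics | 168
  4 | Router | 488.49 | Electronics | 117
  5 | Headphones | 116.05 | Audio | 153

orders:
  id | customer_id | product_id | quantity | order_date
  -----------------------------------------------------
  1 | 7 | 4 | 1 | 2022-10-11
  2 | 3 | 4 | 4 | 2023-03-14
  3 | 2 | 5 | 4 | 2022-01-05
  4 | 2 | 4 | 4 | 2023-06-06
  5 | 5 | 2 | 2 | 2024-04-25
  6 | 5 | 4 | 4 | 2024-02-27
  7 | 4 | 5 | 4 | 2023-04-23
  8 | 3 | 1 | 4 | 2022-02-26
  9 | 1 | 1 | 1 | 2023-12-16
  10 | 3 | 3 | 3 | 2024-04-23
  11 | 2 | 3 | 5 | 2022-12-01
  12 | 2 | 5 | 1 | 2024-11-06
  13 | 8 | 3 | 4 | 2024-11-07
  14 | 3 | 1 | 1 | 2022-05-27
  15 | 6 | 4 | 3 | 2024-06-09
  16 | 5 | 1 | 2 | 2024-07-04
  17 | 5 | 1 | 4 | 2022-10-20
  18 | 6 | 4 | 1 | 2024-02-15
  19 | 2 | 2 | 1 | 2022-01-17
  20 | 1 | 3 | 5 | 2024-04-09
SELECT name, stock FROM products WHERE stock <= 34

Execution result:
name | stock
Camera | 23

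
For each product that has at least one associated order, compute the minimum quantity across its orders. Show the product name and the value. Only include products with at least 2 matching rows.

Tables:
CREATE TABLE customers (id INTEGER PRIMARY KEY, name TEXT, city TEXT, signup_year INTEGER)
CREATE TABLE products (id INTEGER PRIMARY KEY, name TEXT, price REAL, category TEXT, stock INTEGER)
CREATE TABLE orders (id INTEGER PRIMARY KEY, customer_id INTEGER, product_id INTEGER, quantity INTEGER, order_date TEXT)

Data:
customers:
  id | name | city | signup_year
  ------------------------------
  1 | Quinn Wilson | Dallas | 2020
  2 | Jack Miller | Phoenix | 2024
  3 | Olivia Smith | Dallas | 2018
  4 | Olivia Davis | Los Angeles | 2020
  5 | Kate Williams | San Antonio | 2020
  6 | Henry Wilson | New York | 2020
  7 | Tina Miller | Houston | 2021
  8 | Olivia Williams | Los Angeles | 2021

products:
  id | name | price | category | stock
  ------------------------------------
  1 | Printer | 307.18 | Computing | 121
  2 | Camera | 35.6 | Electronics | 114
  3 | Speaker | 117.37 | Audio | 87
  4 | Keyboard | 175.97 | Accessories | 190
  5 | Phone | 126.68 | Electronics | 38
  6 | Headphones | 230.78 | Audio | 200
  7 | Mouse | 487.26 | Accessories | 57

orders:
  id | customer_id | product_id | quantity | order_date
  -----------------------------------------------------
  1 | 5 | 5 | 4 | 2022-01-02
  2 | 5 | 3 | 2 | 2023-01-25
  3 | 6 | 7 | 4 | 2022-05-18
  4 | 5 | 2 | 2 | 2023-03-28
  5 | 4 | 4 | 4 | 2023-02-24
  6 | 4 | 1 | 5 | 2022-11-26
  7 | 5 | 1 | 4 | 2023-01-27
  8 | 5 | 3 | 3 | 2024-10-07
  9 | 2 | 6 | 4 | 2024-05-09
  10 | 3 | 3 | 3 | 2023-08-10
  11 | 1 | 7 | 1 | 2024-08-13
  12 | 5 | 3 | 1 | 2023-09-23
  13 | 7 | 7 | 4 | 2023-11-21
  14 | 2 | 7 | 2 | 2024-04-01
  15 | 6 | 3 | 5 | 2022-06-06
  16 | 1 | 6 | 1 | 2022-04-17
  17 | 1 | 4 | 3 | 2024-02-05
SELECT p.name, MIN(c.quantity) AS min_quantity FROM orders c JOIN products p ON c.product_id = p.id GROUP BY p.id, p.name HAVING COUNT(*) >= 2

Execution result:
name | min_quantity
Printer | 4
Speaker | 1
Keyboard | 3
Headphones | 1
Mouse | 1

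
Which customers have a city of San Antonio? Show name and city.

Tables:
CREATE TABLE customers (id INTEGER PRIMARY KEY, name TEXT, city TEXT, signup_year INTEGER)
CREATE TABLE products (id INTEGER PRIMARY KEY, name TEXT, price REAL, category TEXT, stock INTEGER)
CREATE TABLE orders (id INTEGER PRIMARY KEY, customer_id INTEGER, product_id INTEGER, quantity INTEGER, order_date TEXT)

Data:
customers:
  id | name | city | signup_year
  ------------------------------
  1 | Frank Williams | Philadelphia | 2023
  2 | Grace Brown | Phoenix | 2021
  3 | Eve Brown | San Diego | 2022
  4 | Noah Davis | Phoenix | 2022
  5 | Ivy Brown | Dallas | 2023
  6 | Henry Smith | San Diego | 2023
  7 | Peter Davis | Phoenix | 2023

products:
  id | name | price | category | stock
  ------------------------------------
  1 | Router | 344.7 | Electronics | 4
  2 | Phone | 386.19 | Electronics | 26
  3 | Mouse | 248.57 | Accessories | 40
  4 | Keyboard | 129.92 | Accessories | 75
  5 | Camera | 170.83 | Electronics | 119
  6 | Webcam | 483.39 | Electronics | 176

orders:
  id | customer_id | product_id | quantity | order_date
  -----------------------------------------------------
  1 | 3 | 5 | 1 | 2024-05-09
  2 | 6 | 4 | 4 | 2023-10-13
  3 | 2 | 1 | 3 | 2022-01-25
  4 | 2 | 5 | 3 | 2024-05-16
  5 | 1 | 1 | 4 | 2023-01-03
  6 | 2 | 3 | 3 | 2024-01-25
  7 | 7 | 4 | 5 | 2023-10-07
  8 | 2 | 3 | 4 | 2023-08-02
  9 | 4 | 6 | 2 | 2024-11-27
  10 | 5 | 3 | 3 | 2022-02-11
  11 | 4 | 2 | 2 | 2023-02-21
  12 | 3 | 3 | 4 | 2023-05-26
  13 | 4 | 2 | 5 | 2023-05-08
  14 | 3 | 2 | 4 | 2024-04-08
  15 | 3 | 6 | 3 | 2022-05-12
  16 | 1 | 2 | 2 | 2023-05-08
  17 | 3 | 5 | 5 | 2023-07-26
SELECT name, city FROM customers WHERE city = 'San Antonio'

Execution result:
(no rows)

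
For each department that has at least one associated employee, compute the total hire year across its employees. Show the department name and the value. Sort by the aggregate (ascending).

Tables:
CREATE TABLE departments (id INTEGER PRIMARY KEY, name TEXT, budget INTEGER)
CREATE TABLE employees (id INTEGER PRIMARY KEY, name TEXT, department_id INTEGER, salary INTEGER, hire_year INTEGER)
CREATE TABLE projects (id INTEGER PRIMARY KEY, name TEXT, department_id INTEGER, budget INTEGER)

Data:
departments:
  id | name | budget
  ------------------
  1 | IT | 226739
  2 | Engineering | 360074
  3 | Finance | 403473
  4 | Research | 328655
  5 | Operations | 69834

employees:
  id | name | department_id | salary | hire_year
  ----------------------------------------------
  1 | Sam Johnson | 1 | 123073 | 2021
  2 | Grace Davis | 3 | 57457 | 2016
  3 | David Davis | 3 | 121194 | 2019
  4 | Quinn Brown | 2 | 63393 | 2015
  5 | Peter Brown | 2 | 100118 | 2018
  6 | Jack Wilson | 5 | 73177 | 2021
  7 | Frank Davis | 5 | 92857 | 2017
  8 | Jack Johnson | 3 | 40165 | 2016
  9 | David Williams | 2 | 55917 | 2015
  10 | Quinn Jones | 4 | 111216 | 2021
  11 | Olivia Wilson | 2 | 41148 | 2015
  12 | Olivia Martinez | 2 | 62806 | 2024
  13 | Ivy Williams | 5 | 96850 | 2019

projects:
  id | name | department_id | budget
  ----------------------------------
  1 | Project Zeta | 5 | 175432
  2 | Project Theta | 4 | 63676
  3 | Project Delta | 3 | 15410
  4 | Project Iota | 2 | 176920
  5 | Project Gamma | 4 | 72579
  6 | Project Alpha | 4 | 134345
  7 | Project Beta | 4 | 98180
SELECT p.name, SUM(c.hire_year) AS sum_hire_year FROM employees c JOIN departments p ON c.department_id = p.id GROUP BY p.id, p.name ORDER BY sum_hire_year ASC

Execution result:
name | sum_hire_year
IT | 2021
Research | 2021
Finance | 6051
Operations | 6057
Engineering | 10087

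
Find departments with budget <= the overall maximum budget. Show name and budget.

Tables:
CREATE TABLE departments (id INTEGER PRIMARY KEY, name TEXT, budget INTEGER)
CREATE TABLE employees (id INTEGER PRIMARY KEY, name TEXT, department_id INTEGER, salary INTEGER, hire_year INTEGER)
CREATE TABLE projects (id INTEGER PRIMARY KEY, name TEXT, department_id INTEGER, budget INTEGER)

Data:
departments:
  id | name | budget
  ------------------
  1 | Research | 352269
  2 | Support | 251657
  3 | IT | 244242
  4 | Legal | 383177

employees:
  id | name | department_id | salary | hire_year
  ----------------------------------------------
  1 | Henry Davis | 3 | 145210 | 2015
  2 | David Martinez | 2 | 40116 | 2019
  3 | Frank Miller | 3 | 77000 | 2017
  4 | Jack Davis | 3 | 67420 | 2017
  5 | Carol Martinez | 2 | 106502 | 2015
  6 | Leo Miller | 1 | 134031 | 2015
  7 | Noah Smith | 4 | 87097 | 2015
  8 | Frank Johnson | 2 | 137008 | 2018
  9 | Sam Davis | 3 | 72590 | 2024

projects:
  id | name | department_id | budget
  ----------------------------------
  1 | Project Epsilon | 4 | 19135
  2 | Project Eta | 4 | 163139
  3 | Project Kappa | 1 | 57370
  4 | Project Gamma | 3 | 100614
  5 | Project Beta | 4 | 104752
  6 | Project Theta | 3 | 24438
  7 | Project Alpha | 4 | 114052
SELECT name, budget FROM departments WHERE budget <= (SELECT MAX(budget) FROM departments)

Execution result:
name | budget
Research | 352269
Support | 251657
IT | 244242
Legal | 383177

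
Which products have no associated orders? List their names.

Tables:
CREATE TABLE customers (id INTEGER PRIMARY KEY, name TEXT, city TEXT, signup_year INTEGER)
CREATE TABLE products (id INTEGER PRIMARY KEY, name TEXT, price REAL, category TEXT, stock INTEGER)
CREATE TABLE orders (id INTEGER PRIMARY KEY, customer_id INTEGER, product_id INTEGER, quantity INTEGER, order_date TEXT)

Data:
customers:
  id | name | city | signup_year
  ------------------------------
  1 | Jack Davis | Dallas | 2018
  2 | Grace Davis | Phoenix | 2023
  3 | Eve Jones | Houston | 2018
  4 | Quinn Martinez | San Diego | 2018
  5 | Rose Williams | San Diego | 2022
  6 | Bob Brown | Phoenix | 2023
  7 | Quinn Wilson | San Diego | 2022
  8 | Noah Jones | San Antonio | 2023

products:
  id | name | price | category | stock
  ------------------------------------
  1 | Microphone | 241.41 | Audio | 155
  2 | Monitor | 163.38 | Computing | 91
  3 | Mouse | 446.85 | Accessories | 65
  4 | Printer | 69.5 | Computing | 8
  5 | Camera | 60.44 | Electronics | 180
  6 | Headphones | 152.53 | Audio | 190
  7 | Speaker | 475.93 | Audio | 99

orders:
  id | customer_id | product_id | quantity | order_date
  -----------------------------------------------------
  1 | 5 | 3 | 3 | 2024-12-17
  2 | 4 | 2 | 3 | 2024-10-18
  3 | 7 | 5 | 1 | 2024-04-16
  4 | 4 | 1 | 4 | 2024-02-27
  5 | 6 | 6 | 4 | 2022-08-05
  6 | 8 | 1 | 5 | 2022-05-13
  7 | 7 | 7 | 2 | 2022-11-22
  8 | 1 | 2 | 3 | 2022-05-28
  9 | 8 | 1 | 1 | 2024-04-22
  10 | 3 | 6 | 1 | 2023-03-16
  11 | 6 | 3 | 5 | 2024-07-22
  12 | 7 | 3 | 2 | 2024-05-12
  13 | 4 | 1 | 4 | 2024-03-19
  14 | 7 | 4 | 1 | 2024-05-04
SELECT p.name FROM products p LEFT JOIN orders c ON c.product_id = p.id WHERE c.id IS NULL

Execution result:
(no rows)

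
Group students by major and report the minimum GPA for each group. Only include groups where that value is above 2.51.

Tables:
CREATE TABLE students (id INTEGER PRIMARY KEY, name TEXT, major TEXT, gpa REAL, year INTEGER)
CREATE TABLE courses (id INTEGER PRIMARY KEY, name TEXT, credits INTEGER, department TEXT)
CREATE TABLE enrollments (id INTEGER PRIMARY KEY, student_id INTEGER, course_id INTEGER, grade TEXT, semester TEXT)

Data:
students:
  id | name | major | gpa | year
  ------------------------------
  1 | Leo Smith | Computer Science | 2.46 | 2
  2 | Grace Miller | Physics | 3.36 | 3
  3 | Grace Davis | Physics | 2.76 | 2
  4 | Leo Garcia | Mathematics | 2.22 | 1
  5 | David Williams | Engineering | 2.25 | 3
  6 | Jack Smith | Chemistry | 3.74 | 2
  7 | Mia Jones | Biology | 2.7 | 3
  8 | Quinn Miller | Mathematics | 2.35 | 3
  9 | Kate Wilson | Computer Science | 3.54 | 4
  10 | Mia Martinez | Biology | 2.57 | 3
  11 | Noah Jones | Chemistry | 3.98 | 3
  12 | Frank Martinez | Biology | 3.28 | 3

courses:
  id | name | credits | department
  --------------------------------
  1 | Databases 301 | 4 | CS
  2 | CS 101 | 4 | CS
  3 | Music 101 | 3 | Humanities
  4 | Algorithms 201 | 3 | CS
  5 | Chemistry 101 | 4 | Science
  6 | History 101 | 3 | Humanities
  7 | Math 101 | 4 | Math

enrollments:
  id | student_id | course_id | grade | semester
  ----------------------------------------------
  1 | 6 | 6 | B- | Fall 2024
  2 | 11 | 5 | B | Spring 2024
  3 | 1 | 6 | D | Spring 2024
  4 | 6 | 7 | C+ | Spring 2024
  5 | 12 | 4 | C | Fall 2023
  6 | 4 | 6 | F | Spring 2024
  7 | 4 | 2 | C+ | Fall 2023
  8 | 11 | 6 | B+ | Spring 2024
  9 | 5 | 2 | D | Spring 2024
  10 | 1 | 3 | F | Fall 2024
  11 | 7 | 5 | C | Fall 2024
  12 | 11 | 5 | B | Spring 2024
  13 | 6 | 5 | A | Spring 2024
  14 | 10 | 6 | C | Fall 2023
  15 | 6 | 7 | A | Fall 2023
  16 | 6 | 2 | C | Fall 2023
SELECT major, MIN(gpa) AS min_gpa FROM students GROUP BY major HAVING MIN(gpa) > 2.51

Execution result:
major | min_gpa
Biology | 2.57
Chemistry | 3.74
Physics | 2.76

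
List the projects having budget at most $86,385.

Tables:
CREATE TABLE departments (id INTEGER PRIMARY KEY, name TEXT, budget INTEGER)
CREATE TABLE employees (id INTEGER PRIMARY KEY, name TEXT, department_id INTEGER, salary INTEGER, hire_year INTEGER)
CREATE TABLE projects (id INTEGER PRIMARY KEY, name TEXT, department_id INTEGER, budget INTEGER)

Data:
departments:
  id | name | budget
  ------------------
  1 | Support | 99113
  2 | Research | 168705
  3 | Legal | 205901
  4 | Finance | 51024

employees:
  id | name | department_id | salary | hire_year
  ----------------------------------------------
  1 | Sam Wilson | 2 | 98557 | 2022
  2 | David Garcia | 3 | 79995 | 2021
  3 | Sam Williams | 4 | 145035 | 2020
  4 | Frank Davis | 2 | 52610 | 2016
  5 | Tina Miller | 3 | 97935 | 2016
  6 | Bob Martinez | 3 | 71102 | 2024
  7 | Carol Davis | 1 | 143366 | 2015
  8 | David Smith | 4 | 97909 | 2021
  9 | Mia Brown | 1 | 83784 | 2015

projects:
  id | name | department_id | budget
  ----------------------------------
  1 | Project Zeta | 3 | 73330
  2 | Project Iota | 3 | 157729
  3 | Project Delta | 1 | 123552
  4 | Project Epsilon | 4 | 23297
SELECT name, budget FROM projects WHERE budget <= 86385

Execution result:
name | budget
Project Zeta | 73330
Project Epsilon | 23297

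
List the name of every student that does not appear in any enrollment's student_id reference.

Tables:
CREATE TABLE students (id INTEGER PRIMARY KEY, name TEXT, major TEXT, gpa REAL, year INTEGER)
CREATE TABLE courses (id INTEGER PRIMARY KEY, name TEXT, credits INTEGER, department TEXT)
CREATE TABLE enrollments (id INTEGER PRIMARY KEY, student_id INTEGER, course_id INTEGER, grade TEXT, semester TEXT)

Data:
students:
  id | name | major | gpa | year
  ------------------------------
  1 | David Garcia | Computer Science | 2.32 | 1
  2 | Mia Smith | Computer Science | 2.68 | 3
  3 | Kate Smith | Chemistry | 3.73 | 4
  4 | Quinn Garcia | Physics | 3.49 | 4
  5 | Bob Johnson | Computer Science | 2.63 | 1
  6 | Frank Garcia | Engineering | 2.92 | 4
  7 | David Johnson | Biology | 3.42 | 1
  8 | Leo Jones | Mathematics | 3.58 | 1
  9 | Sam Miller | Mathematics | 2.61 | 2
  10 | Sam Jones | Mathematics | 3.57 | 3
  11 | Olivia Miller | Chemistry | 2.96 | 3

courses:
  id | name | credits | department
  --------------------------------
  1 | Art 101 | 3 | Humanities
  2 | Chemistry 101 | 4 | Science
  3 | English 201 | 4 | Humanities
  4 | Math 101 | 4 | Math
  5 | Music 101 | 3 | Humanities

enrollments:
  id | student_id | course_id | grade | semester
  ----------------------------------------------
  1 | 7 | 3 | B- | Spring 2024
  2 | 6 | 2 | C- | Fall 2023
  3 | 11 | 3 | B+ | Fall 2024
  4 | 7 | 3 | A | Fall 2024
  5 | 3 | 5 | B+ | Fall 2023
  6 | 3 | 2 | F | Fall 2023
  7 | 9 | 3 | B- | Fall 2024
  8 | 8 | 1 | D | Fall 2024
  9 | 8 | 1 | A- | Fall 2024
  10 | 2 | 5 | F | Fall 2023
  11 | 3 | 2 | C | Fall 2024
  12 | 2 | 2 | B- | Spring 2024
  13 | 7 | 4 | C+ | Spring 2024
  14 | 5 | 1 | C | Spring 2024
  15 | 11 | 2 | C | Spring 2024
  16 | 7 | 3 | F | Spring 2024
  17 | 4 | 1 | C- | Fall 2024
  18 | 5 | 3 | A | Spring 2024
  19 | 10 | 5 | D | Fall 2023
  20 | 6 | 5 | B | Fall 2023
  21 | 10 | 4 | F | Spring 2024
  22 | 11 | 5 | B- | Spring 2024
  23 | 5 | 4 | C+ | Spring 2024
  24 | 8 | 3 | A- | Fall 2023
SELECT p.name FROM students p LEFT JOIN enrollments c ON c.student_id = p.id WHERE c.id IS NULL

Execution result:
David Garcia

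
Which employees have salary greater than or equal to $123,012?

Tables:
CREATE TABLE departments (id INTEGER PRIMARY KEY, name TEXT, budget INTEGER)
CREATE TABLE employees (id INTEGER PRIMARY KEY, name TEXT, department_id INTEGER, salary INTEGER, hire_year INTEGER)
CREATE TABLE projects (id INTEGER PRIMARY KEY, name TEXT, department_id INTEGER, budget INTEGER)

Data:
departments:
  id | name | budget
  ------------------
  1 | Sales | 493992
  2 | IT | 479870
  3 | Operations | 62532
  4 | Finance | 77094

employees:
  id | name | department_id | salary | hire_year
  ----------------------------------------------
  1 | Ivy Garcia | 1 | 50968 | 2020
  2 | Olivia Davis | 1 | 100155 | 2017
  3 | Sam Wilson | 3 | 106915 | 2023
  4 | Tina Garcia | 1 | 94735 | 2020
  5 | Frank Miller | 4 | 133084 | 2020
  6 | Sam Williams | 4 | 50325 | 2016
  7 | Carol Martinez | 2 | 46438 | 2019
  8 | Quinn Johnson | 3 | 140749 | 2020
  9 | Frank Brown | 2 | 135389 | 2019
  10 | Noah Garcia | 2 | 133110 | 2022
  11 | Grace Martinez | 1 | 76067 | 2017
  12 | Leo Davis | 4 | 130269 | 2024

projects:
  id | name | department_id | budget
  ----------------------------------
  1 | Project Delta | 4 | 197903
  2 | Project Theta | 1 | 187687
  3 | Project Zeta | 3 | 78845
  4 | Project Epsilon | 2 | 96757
SELECT name, salary FROM employees WHERE salary >= 123012

Execution result:
name | salary
Frank Miller | 133084
Quinn Johnson | 140749
Frank Brown | 135389
Noah Garcia | 133110
Leo Davis | 130269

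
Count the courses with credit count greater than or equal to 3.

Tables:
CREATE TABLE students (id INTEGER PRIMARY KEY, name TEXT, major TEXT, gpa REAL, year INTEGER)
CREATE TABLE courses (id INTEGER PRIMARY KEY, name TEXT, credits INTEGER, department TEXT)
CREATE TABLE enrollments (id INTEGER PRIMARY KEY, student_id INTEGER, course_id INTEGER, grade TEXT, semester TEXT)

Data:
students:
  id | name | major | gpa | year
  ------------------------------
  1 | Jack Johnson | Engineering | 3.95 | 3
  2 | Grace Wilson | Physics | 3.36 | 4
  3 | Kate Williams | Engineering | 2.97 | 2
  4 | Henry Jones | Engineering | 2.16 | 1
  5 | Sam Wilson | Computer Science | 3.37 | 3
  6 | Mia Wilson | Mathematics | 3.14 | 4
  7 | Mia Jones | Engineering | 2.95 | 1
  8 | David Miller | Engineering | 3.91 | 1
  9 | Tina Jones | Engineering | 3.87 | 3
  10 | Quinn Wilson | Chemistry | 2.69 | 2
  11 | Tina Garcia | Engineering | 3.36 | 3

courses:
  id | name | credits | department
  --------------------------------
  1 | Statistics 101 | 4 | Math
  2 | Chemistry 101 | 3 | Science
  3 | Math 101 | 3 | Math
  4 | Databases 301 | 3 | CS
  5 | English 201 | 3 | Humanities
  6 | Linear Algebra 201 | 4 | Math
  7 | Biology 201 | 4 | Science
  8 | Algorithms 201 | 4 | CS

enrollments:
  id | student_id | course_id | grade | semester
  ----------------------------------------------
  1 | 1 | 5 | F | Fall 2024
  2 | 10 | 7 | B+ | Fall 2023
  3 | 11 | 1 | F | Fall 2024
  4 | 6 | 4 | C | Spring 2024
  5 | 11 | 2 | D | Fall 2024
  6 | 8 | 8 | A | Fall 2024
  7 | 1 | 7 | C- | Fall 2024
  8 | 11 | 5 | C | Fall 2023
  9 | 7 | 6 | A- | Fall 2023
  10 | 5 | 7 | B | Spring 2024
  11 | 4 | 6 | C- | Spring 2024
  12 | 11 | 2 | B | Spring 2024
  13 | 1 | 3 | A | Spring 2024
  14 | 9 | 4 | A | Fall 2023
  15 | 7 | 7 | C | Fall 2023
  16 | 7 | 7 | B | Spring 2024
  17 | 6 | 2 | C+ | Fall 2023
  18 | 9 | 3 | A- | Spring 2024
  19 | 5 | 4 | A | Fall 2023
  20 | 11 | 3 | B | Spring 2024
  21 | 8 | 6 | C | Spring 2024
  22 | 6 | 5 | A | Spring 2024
SELECT COUNT(*) FROM courses WHERE credits >= 3

Execution result:
8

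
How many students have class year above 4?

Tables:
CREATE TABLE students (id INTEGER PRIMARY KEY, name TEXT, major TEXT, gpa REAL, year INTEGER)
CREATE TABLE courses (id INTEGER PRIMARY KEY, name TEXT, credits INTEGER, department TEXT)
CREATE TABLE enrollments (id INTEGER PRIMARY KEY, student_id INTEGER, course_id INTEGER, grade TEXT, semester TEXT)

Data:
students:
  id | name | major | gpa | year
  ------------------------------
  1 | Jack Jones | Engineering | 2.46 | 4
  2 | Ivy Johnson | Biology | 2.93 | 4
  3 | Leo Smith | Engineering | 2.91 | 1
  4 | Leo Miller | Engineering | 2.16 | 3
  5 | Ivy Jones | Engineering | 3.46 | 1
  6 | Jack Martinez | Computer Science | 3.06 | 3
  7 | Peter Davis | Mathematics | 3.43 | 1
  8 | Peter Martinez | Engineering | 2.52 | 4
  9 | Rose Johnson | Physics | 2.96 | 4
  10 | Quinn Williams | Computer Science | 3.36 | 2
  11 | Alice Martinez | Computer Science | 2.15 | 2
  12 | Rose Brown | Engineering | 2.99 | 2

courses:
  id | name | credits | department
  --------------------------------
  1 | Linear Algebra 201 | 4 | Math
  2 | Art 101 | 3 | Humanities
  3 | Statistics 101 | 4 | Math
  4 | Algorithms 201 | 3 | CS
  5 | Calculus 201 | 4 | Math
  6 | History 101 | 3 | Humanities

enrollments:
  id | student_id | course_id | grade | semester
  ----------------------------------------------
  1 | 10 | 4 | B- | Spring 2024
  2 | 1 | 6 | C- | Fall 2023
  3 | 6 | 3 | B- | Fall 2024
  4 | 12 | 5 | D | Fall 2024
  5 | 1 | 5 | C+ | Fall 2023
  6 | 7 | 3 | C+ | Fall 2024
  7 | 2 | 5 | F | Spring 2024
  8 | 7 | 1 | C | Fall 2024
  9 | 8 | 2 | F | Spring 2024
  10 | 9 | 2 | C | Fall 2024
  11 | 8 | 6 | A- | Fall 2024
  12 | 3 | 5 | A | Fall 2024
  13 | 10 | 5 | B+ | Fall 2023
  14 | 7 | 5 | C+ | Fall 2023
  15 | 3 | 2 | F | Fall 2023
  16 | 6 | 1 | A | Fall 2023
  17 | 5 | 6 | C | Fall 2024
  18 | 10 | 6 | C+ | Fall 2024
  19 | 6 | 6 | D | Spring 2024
SELECT COUNT(*) FROM students WHERE year > 4

Execution result:
0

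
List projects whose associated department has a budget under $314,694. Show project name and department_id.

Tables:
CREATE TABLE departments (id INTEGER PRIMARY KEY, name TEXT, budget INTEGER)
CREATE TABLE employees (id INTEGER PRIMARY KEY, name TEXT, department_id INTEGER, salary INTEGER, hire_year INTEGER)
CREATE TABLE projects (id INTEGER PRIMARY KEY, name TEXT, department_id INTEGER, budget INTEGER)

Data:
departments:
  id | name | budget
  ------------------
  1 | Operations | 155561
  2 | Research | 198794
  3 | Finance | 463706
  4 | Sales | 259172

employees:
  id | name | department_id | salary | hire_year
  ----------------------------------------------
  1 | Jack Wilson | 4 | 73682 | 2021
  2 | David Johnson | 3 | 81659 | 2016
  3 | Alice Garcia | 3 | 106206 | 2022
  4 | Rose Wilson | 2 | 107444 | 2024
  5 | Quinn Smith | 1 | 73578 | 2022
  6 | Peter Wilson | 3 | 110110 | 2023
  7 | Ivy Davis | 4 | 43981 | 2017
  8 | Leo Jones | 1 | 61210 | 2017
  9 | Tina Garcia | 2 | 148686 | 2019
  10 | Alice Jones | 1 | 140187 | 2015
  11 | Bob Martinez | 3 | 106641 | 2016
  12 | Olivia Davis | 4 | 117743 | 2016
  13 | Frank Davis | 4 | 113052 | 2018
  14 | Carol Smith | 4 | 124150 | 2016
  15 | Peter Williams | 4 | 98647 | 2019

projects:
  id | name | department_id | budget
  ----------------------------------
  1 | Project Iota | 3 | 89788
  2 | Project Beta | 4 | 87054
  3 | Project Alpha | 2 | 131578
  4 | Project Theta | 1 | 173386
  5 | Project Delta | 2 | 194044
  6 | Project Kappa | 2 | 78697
SELECT name, department_id FROM projects WHERE department_id IN (SELECT id FROM departments WHERE budget < 314694)

Execution result:
name | department_id
Project Beta | 4
Project Alpha | 2
Project Theta | 1
Project Delta | 2
Project Kappa | 2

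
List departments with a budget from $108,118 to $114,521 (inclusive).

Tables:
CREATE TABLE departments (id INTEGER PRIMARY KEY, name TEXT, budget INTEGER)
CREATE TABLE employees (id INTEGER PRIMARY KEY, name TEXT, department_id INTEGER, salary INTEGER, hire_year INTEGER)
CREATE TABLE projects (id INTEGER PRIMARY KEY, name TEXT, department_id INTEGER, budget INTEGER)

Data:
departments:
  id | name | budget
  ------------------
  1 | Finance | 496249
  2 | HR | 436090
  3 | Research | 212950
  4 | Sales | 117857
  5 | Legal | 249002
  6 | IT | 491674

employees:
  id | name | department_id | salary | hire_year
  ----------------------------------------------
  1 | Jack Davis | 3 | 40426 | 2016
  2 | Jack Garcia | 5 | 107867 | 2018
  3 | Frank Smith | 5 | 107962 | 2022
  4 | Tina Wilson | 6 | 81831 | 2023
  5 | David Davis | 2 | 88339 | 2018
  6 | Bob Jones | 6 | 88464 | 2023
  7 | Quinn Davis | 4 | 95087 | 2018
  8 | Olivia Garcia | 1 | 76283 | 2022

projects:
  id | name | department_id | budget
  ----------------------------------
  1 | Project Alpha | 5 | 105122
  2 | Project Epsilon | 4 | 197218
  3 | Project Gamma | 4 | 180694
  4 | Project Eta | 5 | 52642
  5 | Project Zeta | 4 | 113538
SELECT name, budget FROM departments WHERE budget BETWEEN 108118 AND 114521

Execution result:
(no rows)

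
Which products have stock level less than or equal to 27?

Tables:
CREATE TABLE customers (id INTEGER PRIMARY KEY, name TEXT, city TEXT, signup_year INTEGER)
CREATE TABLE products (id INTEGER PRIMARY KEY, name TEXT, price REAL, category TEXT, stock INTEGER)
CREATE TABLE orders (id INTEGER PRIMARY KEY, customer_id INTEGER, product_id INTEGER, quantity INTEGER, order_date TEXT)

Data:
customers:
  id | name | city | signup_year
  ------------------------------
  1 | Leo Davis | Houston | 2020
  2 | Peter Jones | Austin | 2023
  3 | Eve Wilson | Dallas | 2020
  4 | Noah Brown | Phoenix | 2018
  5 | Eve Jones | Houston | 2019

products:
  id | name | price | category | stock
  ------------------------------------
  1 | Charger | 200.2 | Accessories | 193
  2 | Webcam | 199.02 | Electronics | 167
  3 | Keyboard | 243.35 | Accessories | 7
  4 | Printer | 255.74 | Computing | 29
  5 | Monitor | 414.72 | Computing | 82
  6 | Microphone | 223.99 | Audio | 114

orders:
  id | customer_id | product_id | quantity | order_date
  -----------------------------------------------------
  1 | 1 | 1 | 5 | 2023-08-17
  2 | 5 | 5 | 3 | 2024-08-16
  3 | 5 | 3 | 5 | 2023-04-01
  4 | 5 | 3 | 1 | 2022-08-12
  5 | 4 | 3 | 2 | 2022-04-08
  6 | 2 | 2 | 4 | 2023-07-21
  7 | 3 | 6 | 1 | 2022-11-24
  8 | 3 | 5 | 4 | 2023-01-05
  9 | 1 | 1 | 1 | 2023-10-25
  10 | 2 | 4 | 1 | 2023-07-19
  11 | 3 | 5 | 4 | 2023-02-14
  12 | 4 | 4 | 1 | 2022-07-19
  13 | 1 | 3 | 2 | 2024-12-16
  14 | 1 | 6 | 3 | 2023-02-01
SELECT name, stock FROM products WHERE stock <= 27

Execution result:
name | stock
Keyboard | 7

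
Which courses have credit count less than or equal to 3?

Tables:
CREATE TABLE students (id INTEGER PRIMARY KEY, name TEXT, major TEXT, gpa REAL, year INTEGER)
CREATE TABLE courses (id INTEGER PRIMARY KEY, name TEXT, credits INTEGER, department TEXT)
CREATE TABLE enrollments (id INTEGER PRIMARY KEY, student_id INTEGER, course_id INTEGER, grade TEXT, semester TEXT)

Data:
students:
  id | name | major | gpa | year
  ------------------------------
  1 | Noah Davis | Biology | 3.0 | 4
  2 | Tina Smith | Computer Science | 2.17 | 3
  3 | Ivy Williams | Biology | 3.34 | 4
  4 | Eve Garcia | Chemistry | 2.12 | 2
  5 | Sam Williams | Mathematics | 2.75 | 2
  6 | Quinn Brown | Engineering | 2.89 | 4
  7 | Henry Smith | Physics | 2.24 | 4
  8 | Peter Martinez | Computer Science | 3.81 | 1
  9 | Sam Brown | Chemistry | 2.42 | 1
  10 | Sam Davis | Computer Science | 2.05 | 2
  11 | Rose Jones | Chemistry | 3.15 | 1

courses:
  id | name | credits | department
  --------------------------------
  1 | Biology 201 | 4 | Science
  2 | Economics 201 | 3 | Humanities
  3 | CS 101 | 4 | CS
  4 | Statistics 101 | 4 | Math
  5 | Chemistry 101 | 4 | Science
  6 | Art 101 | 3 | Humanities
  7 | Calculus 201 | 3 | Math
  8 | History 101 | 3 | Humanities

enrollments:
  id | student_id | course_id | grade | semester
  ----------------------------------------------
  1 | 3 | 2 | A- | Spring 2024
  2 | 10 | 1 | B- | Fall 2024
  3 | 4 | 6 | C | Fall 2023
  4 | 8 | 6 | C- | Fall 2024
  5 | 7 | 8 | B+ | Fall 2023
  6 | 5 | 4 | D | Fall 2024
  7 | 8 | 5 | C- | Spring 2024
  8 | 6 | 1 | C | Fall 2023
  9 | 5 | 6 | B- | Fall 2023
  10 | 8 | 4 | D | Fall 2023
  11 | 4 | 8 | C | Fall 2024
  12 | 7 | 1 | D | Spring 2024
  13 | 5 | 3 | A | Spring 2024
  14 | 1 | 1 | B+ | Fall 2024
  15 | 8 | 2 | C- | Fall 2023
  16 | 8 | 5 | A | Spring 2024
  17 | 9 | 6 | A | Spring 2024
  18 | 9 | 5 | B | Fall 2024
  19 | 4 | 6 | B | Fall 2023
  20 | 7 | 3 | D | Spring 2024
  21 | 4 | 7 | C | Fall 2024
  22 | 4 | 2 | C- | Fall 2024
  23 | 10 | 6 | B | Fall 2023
SELECT name, credits FROM courses WHERE credits <= 3

Execution result:
name | credits
Economics 201 | 3
Art 101 | 3
Calculus 201 | 3
History 101 | 3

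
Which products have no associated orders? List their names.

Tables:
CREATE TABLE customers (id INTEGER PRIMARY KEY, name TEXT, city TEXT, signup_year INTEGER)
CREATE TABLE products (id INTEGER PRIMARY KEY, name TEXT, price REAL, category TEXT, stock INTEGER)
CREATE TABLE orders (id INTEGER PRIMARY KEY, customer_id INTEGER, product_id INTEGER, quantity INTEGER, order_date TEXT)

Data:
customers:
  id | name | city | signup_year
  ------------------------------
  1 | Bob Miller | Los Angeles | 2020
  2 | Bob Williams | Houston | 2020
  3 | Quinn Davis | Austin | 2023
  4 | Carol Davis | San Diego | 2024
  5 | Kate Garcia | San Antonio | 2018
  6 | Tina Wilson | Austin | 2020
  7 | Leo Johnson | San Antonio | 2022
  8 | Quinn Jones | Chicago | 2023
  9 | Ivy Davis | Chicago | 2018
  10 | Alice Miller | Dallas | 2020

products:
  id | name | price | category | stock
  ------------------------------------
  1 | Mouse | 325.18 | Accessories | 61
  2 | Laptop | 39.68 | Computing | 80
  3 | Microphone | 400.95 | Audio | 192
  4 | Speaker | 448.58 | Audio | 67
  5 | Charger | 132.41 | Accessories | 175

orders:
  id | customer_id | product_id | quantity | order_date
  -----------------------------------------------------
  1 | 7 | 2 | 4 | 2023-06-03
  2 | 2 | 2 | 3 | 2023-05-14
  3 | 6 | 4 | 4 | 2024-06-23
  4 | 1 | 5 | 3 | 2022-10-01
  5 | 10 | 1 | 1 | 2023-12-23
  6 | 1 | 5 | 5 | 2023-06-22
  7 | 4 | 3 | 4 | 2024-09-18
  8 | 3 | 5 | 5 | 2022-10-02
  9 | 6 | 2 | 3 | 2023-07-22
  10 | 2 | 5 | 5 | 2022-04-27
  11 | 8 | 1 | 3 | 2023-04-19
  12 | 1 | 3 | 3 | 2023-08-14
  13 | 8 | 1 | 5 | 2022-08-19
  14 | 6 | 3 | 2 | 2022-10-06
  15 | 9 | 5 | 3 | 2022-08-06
SELECT p.name FROM products p LEFT JOIN orders c ON c.product_id = p.id WHERE c.id IS NULL

Execution result:
(no rows)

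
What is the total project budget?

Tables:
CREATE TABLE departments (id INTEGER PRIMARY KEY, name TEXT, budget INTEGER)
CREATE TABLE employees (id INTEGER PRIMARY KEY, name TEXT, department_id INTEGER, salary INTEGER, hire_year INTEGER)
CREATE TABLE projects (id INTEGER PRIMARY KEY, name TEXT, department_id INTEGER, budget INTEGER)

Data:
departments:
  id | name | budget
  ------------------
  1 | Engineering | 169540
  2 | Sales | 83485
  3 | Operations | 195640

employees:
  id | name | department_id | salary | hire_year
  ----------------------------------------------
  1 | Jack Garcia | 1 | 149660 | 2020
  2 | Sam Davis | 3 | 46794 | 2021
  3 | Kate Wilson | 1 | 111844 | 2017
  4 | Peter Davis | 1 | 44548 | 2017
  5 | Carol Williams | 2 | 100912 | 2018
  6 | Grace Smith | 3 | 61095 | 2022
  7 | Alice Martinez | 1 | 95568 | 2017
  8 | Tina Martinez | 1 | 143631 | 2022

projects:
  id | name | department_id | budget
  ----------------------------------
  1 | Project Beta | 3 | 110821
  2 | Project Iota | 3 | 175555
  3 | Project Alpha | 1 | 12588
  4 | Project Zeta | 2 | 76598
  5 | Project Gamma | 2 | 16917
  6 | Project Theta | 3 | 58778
SELECT SUM(budget) FROM projects

Execution result:
451257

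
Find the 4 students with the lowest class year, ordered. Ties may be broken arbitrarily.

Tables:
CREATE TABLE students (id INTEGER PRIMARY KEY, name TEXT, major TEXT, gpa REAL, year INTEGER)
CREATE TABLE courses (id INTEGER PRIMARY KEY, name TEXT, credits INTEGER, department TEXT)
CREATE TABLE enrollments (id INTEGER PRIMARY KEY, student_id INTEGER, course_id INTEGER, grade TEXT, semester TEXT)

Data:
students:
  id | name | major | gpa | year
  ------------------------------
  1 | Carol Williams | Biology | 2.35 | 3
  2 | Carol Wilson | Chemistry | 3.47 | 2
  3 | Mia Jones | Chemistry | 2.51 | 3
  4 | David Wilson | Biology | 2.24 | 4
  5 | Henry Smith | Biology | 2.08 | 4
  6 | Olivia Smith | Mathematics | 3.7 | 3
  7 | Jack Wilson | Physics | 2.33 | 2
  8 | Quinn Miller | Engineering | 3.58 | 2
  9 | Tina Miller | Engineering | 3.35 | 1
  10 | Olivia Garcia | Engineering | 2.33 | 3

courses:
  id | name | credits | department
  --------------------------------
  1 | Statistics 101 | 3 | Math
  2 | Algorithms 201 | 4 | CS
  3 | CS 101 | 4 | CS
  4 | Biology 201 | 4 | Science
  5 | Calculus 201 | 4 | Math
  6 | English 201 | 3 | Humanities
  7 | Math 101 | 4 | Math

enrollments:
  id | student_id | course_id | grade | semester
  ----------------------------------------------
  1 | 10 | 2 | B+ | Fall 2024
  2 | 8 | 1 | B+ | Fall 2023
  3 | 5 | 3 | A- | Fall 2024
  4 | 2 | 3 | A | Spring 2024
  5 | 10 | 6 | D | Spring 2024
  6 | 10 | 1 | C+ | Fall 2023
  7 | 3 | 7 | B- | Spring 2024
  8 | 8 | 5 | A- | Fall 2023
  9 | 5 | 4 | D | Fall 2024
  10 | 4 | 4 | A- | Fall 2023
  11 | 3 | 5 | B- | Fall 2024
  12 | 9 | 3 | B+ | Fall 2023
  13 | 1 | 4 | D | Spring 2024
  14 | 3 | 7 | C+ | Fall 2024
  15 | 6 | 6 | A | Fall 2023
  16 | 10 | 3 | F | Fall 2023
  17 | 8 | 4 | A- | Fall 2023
SELECT name, year FROM students ORDER BY year ASC LIMIT 4

Execution result:
name | year
Tina Miller | 1
Carol Wilson | 2
Jack Wilson | 2
Quinn Miller | 2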